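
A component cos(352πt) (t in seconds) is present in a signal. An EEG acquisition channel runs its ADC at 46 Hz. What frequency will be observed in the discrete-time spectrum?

8 Hz

ω = 352π rad/s → f = ω/(2π) = 176 Hz.
176 Hz mod fs = 38 Hz.
38 Hz > fs/2 = 23 Hz, folds to fs − 38 Hz = 8 Hz.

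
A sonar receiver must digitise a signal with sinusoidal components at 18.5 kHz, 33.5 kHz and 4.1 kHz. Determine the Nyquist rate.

67 kHz

Highest-frequency component: 33.5 kHz.
Nyquist rate = 2 × 33.5 kHz = 67 kHz.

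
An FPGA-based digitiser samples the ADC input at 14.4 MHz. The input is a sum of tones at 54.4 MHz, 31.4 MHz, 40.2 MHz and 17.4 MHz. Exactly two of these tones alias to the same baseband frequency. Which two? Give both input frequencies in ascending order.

fs/2 = 7.2 MHz.
54.4 MHz mod fs = 11.2 MHz.
11.2 MHz > fs/2 = 7.2 MHz, folds to fs − 11.2 MHz = 3.2 MHz.
31.4 MHz mod fs = 2.6 MHz.
2.6 MHz ≤ fs/2 = 7.2 MHz, appears at 2.6 MHz.
40.2 MHz mod fs = 11.4 MHz.
11.4 MHz > fs/2 = 7.2 MHz, folds to fs − 11.4 MHz = 3 MHz.
17.4 MHz mod fs = 3 MHz.
3 MHz ≤ fs/2 = 7.2 MHz, appears at 3 MHz.
17.4 MHz and 40.2 MHz both map to 3 MHz.

17.4 MHz, 40.2 MHz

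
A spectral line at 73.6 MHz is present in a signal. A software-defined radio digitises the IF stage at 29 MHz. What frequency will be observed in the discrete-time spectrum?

73.6 MHz mod fs = 15.6 MHz.
15.6 MHz > fs/2 = 14.5 MHz, folds to fs − 15.6 MHz = 13.4 MHz.

13.4 MHz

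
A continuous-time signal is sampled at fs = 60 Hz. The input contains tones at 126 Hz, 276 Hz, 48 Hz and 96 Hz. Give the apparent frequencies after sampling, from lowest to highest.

fs/2 = 30 Hz.
126 Hz mod fs = 6 Hz.
6 Hz ≤ fs/2 = 30 Hz, appears at 6 Hz.
276 Hz mod fs = 36 Hz.
36 Hz > fs/2 = 30 Hz, folds to fs − 36 Hz = 24 Hz.
48 Hz > fs/2 = 30 Hz, folds to fs − 48 Hz = 12 Hz.
96 Hz mod fs = 36 Hz.
36 Hz > fs/2 = 30 Hz, folds to fs − 36 Hz = 24 Hz.
Distinct values: {6 Hz, 12 Hz, 24 Hz}.

6 Hz, 12 Hz, 24 Hz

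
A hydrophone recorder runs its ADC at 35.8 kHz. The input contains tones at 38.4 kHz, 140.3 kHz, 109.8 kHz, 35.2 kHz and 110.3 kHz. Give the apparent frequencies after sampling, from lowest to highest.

fs/2 = 17.9 kHz.
38.4 kHz mod fs = 2.6 kHz.
2.6 kHz ≤ fs/2 = 17.9 kHz, appears at 2.6 kHz.
140.3 kHz mod fs = 32.9 kHz.
32.9 kHz > fs/2 = 17.9 kHz, folds to fs − 32.9 kHz = 2.9 kHz.
109.8 kHz mod fs = 2.4 kHz.
2.4 kHz ≤ fs/2 = 17.9 kHz, appears at 2.4 kHz.
35.2 kHz > fs/2 = 17.9 kHz, folds to fs − 35.2 kHz = 0.6 kHz.
110.3 kHz mod fs = 2.9 kHz.
2.9 kHz ≤ fs/2 = 17.9 kHz, appears at 2.9 kHz.
Distinct values: {0.6 kHz, 2.4 kHz, 2.6 kHz, 2.9 kHz}.

0.6 kHz, 2.4 kHz, 2.6 kHz, 2.9 kHz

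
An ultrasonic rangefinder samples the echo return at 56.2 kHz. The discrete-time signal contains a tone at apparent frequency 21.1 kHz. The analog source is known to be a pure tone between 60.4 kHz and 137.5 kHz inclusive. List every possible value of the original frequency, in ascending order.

77.3 kHz, 91.3 kHz, 133.5 kHz

Frequencies that alias to 21.1 kHz are k·fs ± 21.1 kHz for integer k ≥ 0.
k=0: 21.1 kHz.
k=1: 35.1 kHz, 77.3 kHz.
k=2: 91.3 kHz, 133.5 kHz.
k=3: 147.5 kHz, 189.7 kHz.
Within [60.4 kHz, 137.5 kHz]: 77.3 kHz, 91.3 kHz, 133.5 kHz.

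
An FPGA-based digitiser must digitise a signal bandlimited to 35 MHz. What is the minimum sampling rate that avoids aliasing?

Nyquist rate = 2 × 35 MHz = 70 MHz.

70 MHz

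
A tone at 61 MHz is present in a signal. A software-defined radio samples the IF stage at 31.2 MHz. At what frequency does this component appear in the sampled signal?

1.4 MHz

61 MHz mod fs = 29.8 MHz.
29.8 MHz > fs/2 = 15.6 MHz, folds to fs − 29.8 MHz = 1.4 MHz.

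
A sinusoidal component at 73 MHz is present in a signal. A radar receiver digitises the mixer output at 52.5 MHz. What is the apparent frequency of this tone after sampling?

20.5 MHz

73 MHz mod fs = 20.5 MHz.
20.5 MHz ≤ fs/2 = 26.25 MHz, appears at 20.5 MHz.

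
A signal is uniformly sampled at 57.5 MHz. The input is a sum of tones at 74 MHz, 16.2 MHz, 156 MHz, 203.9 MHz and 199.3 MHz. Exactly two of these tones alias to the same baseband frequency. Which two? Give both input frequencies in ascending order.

fs/2 = 28.75 MHz.
74 MHz mod fs = 16.5 MHz.
16.5 MHz ≤ fs/2 = 28.75 MHz, appears at 16.5 MHz.
16.2 MHz ≤ fs/2 = 28.75 MHz, passes unchanged.
156 MHz mod fs = 41 MHz.
41 MHz > fs/2 = 28.75 MHz, folds to fs − 41 MHz = 16.5 MHz.
203.9 MHz mod fs = 31.4 MHz.
31.4 MHz > fs/2 = 28.75 MHz, folds to fs − 31.4 MHz = 26.1 MHz.
199.3 MHz mod fs = 26.8 MHz.
26.8 MHz ≤ fs/2 = 28.75 MHz, appears at 26.8 MHz.
74 MHz and 156 MHz both map to 16.5 MHz.

74 MHz, 156 MHz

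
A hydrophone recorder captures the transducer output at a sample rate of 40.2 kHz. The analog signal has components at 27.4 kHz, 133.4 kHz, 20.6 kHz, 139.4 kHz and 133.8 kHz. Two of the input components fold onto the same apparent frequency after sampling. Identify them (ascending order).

fs/2 = 20.1 kHz.
27.4 kHz > fs/2 = 20.1 kHz, folds to fs − 27.4 kHz = 12.8 kHz.
133.4 kHz mod fs = 12.8 kHz.
12.8 kHz ≤ fs/2 = 20.1 kHz, appears at 12.8 kHz.
20.6 kHz > fs/2 = 20.1 kHz, folds to fs − 20.6 kHz = 19.6 kHz.
139.4 kHz mod fs = 18.8 kHz.
18.8 kHz ≤ fs/2 = 20.1 kHz, appears at 18.8 kHz.
133.8 kHz mod fs = 13.2 kHz.
13.2 kHz ≤ fs/2 = 20.1 kHz, appears at 13.2 kHz.
27.4 kHz and 133.4 kHz both map to 12.8 kHz.

27.4 kHz, 133.4 kHz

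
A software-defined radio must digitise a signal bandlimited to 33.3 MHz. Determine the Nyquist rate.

66.6 MHz

Nyquist rate = 2 × 33.3 MHz = 66.6 MHz.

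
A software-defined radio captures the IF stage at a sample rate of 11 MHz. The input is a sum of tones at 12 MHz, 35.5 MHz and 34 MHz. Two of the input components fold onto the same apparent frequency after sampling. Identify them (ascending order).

fs/2 = 5.5 MHz.
12 MHz mod fs = 1 MHz.
1 MHz ≤ fs/2 = 5.5 MHz, appears at 1 MHz.
35.5 MHz mod fs = 2.5 MHz.
2.5 MHz ≤ fs/2 = 5.5 MHz, appears at 2.5 MHz.
34 MHz mod fs = 1 MHz.
1 MHz ≤ fs/2 = 5.5 MHz, appears at 1 MHz.
12 MHz and 34 MHz both map to 1 MHz.

12 MHz, 34 MHz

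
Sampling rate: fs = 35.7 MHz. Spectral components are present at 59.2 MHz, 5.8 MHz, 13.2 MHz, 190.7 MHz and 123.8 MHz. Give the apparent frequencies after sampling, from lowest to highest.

5.8 MHz, 12.2 MHz, 13.2 MHz, 16.7 MHz

fs/2 = 17.85 MHz.
59.2 MHz mod fs = 23.5 MHz.
23.5 MHz > fs/2 = 17.85 MHz, folds to fs − 23.5 MHz = 12.2 MHz.
5.8 MHz ≤ fs/2 = 17.85 MHz, passes unchanged.
13.2 MHz ≤ fs/2 = 17.85 MHz, passes unchanged.
190.7 MHz mod fs = 12.2 MHz.
12.2 MHz ≤ fs/2 = 17.85 MHz, appears at 12.2 MHz.
123.8 MHz mod fs = 16.7 MHz.
16.7 MHz ≤ fs/2 = 17.85 MHz, appears at 16.7 MHz.
Distinct values: {5.8 MHz, 12.2 MHz, 13.2 MHz, 16.7 MHz}.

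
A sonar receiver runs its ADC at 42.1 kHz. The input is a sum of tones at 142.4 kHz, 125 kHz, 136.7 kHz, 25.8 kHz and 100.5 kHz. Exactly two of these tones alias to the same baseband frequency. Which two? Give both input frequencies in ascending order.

fs/2 = 21.05 kHz.
142.4 kHz mod fs = 16.1 kHz.
16.1 kHz ≤ fs/2 = 21.05 kHz, appears at 16.1 kHz.
125 kHz mod fs = 40.8 kHz.
40.8 kHz > fs/2 = 21.05 kHz, folds to fs − 40.8 kHz = 1.3 kHz.
136.7 kHz mod fs = 10.4 kHz.
10.4 kHz ≤ fs/2 = 21.05 kHz, appears at 10.4 kHz.
25.8 kHz > fs/2 = 21.05 kHz, folds to fs − 25.8 kHz = 16.3 kHz.
100.5 kHz mod fs = 16.3 kHz.
16.3 kHz ≤ fs/2 = 21.05 kHz, appears at 16.3 kHz.
25.8 kHz and 100.5 kHz both map to 16.3 kHz.

25.8 kHz, 100.5 kHz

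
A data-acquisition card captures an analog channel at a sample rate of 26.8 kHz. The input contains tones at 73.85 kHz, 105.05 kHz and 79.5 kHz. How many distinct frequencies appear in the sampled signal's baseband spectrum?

fs/2 = 13.4 kHz.
73.85 kHz mod fs = 20.25 kHz.
20.25 kHz > fs/2 = 13.4 kHz, folds to fs − 20.25 kHz = 6.55 kHz.
105.05 kHz mod fs = 24.65 kHz.
24.65 kHz > fs/2 = 13.4 kHz, folds to fs − 24.65 kHz = 2.15 kHz.
79.5 kHz mod fs = 25.9 kHz.
25.9 kHz > fs/2 = 13.4 kHz, folds to fs − 25.9 kHz = 0.9 kHz.
Distinct values: {0.9 kHz, 2.15 kHz, 6.55 kHz} → 3.

3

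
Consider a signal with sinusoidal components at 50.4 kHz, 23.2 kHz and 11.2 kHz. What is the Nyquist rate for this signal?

100.8 kHz

Highest-frequency component: 50.4 kHz.
Nyquist rate = 2 × 50.4 kHz = 100.8 kHz.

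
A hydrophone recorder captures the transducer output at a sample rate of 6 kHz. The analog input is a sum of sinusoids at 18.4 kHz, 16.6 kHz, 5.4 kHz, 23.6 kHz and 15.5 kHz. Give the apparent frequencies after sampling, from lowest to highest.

0.4 kHz, 0.6 kHz, 1.4 kHz, 2.5 kHz

fs/2 = 3 kHz.
18.4 kHz mod fs = 0.4 kHz.
0.4 kHz ≤ fs/2 = 3 kHz, appears at 0.4 kHz.
16.6 kHz mod fs = 4.6 kHz.
4.6 kHz > fs/2 = 3 kHz, folds to fs − 4.6 kHz = 1.4 kHz.
5.4 kHz > fs/2 = 3 kHz, folds to fs − 5.4 kHz = 0.6 kHz.
23.6 kHz mod fs = 5.6 kHz.
5.6 kHz > fs/2 = 3 kHz, folds to fs − 5.6 kHz = 0.4 kHz.
15.5 kHz mod fs = 3.5 kHz.
3.5 kHz > fs/2 = 3 kHz, folds to fs − 3.5 kHz = 2.5 kHz.
Distinct values: {0.4 kHz, 0.6 kHz, 1.4 kHz, 2.5 kHz}.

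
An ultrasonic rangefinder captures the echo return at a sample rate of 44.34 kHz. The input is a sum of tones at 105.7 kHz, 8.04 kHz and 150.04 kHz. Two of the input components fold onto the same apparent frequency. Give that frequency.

fs/2 = 22.17 kHz.
105.7 kHz mod fs = 17.02 kHz.
17.02 kHz ≤ fs/2 = 22.17 kHz, appears at 17.02 kHz.
8.04 kHz ≤ fs/2 = 22.17 kHz, passes unchanged.
150.04 kHz mod fs = 17.02 kHz.
17.02 kHz ≤ fs/2 = 22.17 kHz, appears at 17.02 kHz.
105.7 kHz and 150.04 kHz both map to 17.02 kHz.

17.02 kHz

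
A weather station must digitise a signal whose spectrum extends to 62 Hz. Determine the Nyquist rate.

124 Hz

Nyquist rate = 2 × 62 Hz = 124 Hz.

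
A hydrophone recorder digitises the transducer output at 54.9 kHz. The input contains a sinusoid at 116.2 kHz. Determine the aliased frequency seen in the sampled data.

116.2 kHz mod fs = 6.4 kHz.
6.4 kHz ≤ fs/2 = 27.45 kHz, appears at 6.4 kHz.

6.4 kHz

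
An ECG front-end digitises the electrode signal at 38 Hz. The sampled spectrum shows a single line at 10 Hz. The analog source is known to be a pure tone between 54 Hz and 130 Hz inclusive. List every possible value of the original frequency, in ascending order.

Frequencies that alias to 10 Hz are k·fs ± 10 Hz for integer k ≥ 0.
k=0: 10 Hz.
k=1: 28 Hz, 48 Hz.
k=2: 66 Hz, 86 Hz.
k=3: 104 Hz, 124 Hz.
k=4: 142 Hz, 162 Hz.
Within [54 Hz, 130 Hz]: 66 Hz, 86 Hz, 104 Hz, 124 Hz.

66 Hz, 86 Hz, 104 Hz, 124 Hz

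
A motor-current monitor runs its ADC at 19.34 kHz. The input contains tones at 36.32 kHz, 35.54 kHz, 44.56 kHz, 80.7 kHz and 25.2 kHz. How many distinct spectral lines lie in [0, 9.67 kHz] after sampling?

fs/2 = 9.67 kHz.
36.32 kHz mod fs = 16.98 kHz.
16.98 kHz > fs/2 = 9.67 kHz, folds to fs − 16.98 kHz = 2.36 kHz.
35.54 kHz mod fs = 16.2 kHz.
16.2 kHz > fs/2 = 9.67 kHz, folds to fs − 16.2 kHz = 3.14 kHz.
44.56 kHz mod fs = 5.88 kHz.
5.88 kHz ≤ fs/2 = 9.67 kHz, appears at 5.88 kHz.
80.7 kHz mod fs = 3.34 kHz.
3.34 kHz ≤ fs/2 = 9.67 kHz, appears at 3.34 kHz.
25.2 kHz mod fs = 5.86 kHz.
5.86 kHz ≤ fs/2 = 9.67 kHz, appears at 5.86 kHz.
Distinct values: {2.36 kHz, 3.14 kHz, 3.34 kHz, 5.86 kHz, 5.88 kHz} → 5.

5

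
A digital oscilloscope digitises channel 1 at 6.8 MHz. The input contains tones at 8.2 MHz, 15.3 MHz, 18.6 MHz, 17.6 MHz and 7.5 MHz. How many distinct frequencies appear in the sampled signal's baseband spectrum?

fs/2 = 3.4 MHz.
8.2 MHz mod fs = 1.4 MHz.
1.4 MHz ≤ fs/2 = 3.4 MHz, appears at 1.4 MHz.
15.3 MHz mod fs = 1.7 MHz.
1.7 MHz ≤ fs/2 = 3.4 MHz, appears at 1.7 MHz.
18.6 MHz mod fs = 5 MHz.
5 MHz > fs/2 = 3.4 MHz, folds to fs − 5 MHz = 1.8 MHz.
17.6 MHz mod fs = 4 MHz.
4 MHz > fs/2 = 3.4 MHz, folds to fs − 4 MHz = 2.8 MHz.
7.5 MHz mod fs = 0.7 MHz.
0.7 MHz ≤ fs/2 = 3.4 MHz, appears at 0.7 MHz.
Distinct values: {0.7 MHz, 1.4 MHz, 1.7 MHz, 1.8 MHz, 2.8 MHz} → 5.

5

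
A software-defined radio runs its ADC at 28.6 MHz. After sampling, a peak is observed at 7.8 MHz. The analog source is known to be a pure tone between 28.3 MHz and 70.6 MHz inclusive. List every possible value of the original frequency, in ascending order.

36.4 MHz, 49.4 MHz, 65 MHz

Frequencies that alias to 7.8 MHz are k·fs ± 7.8 MHz for integer k ≥ 0.
k=0: 7.8 MHz.
k=1: 20.8 MHz, 36.4 MHz.
k=2: 49.4 MHz, 65 MHz.
k=3: 78 MHz, 93.6 MHz.
Within [28.3 MHz, 70.6 MHz]: 36.4 MHz, 49.4 MHz, 65 MHz.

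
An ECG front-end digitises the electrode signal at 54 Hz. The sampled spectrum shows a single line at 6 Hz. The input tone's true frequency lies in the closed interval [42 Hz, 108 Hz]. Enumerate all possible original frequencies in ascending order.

48 Hz, 60 Hz, 102 Hz

Frequencies that alias to 6 Hz are k·fs ± 6 Hz for integer k ≥ 0.
k=0: 6 Hz.
k=1: 48 Hz, 60 Hz.
k=2: 102 Hz, 114 Hz.
k=3: 156 Hz, 168 Hz.
Within [42 Hz, 108 Hz]: 48 Hz, 60 Hz, 102 Hz.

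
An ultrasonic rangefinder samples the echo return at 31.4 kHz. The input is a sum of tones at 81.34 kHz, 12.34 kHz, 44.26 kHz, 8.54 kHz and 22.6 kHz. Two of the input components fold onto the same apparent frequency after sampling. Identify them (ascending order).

fs/2 = 15.7 kHz.
81.34 kHz mod fs = 18.54 kHz.
18.54 kHz > fs/2 = 15.7 kHz, folds to fs − 18.54 kHz = 12.86 kHz.
12.34 kHz ≤ fs/2 = 15.7 kHz, passes unchanged.
44.26 kHz mod fs = 12.86 kHz.
12.86 kHz ≤ fs/2 = 15.7 kHz, appears at 12.86 kHz.
8.54 kHz ≤ fs/2 = 15.7 kHz, passes unchanged.
22.6 kHz > fs/2 = 15.7 kHz, folds to fs − 22.6 kHz = 8.8 kHz.
44.26 kHz and 81.34 kHz both map to 12.86 kHz.

44.26 kHz, 81.34 kHz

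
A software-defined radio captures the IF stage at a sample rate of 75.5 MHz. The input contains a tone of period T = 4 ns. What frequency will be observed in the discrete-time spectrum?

23.5 MHz

T = 4 ns → f = 1/T = 250 MHz.
250 MHz mod fs = 23.5 MHz.
23.5 MHz ≤ fs/2 = 37.75 MHz, appears at 23.5 MHz.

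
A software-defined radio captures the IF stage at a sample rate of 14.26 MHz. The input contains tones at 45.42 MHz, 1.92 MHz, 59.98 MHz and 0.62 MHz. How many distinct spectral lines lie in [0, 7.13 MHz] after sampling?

4

fs/2 = 7.13 MHz.
45.42 MHz mod fs = 2.64 MHz.
2.64 MHz ≤ fs/2 = 7.13 MHz, appears at 2.64 MHz.
1.92 MHz ≤ fs/2 = 7.13 MHz, passes unchanged.
59.98 MHz mod fs = 2.94 MHz.
2.94 MHz ≤ fs/2 = 7.13 MHz, appears at 2.94 MHz.
0.62 MHz ≤ fs/2 = 7.13 MHz, passes unchanged.
Distinct values: {0.62 MHz, 1.92 MHz, 2.64 MHz, 2.94 MHz} → 4.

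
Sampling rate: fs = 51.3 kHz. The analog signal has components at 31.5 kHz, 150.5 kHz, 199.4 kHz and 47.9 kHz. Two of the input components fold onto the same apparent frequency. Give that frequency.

fs/2 = 25.65 kHz.
31.5 kHz > fs/2 = 25.65 kHz, folds to fs − 31.5 kHz = 19.8 kHz.
150.5 kHz mod fs = 47.9 kHz.
47.9 kHz > fs/2 = 25.65 kHz, folds to fs − 47.9 kHz = 3.4 kHz.
199.4 kHz mod fs = 45.5 kHz.
45.5 kHz > fs/2 = 25.65 kHz, folds to fs − 45.5 kHz = 5.8 kHz.
47.9 kHz > fs/2 = 25.65 kHz, folds to fs − 47.9 kHz = 3.4 kHz.
47.9 kHz and 150.5 kHz both map to 3.4 kHz.

3.4 kHz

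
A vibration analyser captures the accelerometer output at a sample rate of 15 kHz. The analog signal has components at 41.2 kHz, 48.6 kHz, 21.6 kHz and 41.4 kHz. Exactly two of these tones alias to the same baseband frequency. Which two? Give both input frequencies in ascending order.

fs/2 = 7.5 kHz.
41.2 kHz mod fs = 11.2 kHz.
11.2 kHz > fs/2 = 7.5 kHz, folds to fs − 11.2 kHz = 3.8 kHz.
48.6 kHz mod fs = 3.6 kHz.
3.6 kHz ≤ fs/2 = 7.5 kHz, appears at 3.6 kHz.
21.6 kHz mod fs = 6.6 kHz.
6.6 kHz ≤ fs/2 = 7.5 kHz, appears at 6.6 kHz.
41.4 kHz mod fs = 11.4 kHz.
11.4 kHz > fs/2 = 7.5 kHz, folds to fs − 11.4 kHz = 3.6 kHz.
41.4 kHz and 48.6 kHz both map to 3.6 kHz.

41.4 kHz, 48.6 kHz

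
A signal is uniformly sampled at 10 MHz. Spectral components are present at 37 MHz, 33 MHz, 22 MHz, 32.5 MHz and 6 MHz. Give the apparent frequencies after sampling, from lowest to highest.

fs/2 = 5 MHz.
37 MHz mod fs = 7 MHz.
7 MHz > fs/2 = 5 MHz, folds to fs − 7 MHz = 3 MHz.
33 MHz mod fs = 3 MHz.
3 MHz ≤ fs/2 = 5 MHz, appears at 3 MHz.
22 MHz mod fs = 2 MHz.
2 MHz ≤ fs/2 = 5 MHz, appears at 2 MHz.
32.5 MHz mod fs = 2.5 MHz.
2.5 MHz ≤ fs/2 = 5 MHz, appears at 2.5 MHz.
6 MHz > fs/2 = 5 MHz, folds to fs − 6 MHz = 4 MHz.
Distinct values: {2 MHz, 2.5 MHz, 3 MHz, 4 MHz}.

2 MHz, 2.5 MHz, 3 MHz, 4 MHz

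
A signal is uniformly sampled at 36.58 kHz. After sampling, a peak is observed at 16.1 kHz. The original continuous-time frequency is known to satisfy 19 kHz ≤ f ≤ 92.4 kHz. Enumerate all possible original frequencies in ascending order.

20.48 kHz, 52.68 kHz, 57.06 kHz, 89.26 kHz

Frequencies that alias to 16.1 kHz are k·fs ± 16.1 kHz for integer k ≥ 0.
k=0: 16.1 kHz.
k=1: 20.48 kHz, 52.68 kHz.
k=2: 57.06 kHz, 89.26 kHz.
k=3: 93.64 kHz, 125.84 kHz.
Within [19 kHz, 92.4 kHz]: 20.48 kHz, 52.68 kHz, 57.06 kHz, 89.26 kHz.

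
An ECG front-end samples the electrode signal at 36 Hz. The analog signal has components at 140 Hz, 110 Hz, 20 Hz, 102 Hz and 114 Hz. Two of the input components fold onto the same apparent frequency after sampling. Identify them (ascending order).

fs/2 = 18 Hz.
140 Hz mod fs = 32 Hz.
32 Hz > fs/2 = 18 Hz, folds to fs − 32 Hz = 4 Hz.
110 Hz mod fs = 2 Hz.
2 Hz ≤ fs/2 = 18 Hz, appears at 2 Hz.
20 Hz > fs/2 = 18 Hz, folds to fs − 20 Hz = 16 Hz.
102 Hz mod fs = 30 Hz.
30 Hz > fs/2 = 18 Hz, folds to fs − 30 Hz = 6 Hz.
114 Hz mod fs = 6 Hz.
6 Hz ≤ fs/2 = 18 Hz, appears at 6 Hz.
102 Hz and 114 Hz both map to 6 Hz.

102 Hz, 114 Hz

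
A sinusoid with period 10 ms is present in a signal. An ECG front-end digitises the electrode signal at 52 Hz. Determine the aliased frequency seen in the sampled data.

T = 10 ms → f = 1/T = 100 Hz.
100 Hz mod fs = 48 Hz.
48 Hz > fs/2 = 26 Hz, folds to fs − 48 Hz = 4 Hz.

4 Hz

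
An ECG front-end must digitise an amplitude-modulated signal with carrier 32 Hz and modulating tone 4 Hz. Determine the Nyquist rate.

AM sidebands sit at fc ± fm = 28 Hz and 36 Hz.
Highest-frequency component: 36 Hz.
Nyquist rate = 2 × 36 Hz = 72 Hz.

72 Hz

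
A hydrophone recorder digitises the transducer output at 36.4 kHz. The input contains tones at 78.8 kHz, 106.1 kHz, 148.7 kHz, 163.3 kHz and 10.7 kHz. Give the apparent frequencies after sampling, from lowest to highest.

3.1 kHz, 6 kHz, 10.7 kHz, 17.7 kHz

fs/2 = 18.2 kHz.
78.8 kHz mod fs = 6 kHz.
6 kHz ≤ fs/2 = 18.2 kHz, appears at 6 kHz.
106.1 kHz mod fs = 33.3 kHz.
33.3 kHz > fs/2 = 18.2 kHz, folds to fs − 33.3 kHz = 3.1 kHz.
148.7 kHz mod fs = 3.1 kHz.
3.1 kHz ≤ fs/2 = 18.2 kHz, appears at 3.1 kHz.
163.3 kHz mod fs = 17.7 kHz.
17.7 kHz ≤ fs/2 = 18.2 kHz, appears at 17.7 kHz.
10.7 kHz ≤ fs/2 = 18.2 kHz, passes unchanged.
Distinct values: {3.1 kHz, 6 kHz, 10.7 kHz, 17.7 kHz}.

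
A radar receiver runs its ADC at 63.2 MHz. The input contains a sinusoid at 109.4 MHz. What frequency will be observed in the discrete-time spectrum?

17 MHz

109.4 MHz mod fs = 46.2 MHz.
46.2 MHz > fs/2 = 31.6 MHz, folds to fs − 46.2 MHz = 17 MHz.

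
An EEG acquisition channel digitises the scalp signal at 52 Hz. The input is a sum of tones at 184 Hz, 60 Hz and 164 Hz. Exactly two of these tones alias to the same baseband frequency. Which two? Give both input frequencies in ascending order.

fs/2 = 26 Hz.
184 Hz mod fs = 28 Hz.
28 Hz > fs/2 = 26 Hz, folds to fs − 28 Hz = 24 Hz.
60 Hz mod fs = 8 Hz.
8 Hz ≤ fs/2 = 26 Hz, appears at 8 Hz.
164 Hz mod fs = 8 Hz.
8 Hz ≤ fs/2 = 26 Hz, appears at 8 Hz.
60 Hz and 164 Hz both map to 8 Hz.

60 Hz, 164 Hz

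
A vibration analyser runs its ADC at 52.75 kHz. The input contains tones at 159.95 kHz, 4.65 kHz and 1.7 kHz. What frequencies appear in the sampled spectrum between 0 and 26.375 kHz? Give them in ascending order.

1.7 kHz, 4.65 kHz

fs/2 = 26.375 kHz.
159.95 kHz mod fs = 1.7 kHz.
1.7 kHz ≤ fs/2 = 26.375 kHz, appears at 1.7 kHz.
4.65 kHz ≤ fs/2 = 26.375 kHz, passes unchanged.
1.7 kHz ≤ fs/2 = 26.375 kHz, passes unchanged.
Distinct values: {1.7 kHz, 4.65 kHz}.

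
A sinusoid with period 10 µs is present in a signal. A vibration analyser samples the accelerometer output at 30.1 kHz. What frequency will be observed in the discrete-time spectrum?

9.7 kHz

T = 10 µs → f = 1/T = 100 kHz.
100 kHz mod fs = 9.7 kHz.
9.7 kHz ≤ fs/2 = 15.05 kHz, appears at 9.7 kHz.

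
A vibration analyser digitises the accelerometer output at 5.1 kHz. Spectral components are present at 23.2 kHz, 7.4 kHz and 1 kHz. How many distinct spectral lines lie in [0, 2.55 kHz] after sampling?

2

fs/2 = 2.55 kHz.
23.2 kHz mod fs = 2.8 kHz.
2.8 kHz > fs/2 = 2.55 kHz, folds to fs − 2.8 kHz = 2.3 kHz.
7.4 kHz mod fs = 2.3 kHz.
2.3 kHz ≤ fs/2 = 2.55 kHz, appears at 2.3 kHz.
1 kHz ≤ fs/2 = 2.55 kHz, passes unchanged.
Distinct values: {1 kHz, 2.3 kHz} → 2.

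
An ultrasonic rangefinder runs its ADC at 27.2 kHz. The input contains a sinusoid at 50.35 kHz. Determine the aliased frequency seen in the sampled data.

4.05 kHz

50.35 kHz mod fs = 23.15 kHz.
23.15 kHz > fs/2 = 13.6 kHz, folds to fs − 23.15 kHz = 4.05 kHz.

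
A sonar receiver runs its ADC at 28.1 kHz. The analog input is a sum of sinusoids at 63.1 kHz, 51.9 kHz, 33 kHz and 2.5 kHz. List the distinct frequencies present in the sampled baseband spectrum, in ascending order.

fs/2 = 14.05 kHz.
63.1 kHz mod fs = 6.9 kHz.
6.9 kHz ≤ fs/2 = 14.05 kHz, appears at 6.9 kHz.
51.9 kHz mod fs = 23.8 kHz.
23.8 kHz > fs/2 = 14.05 kHz, folds to fs − 23.8 kHz = 4.3 kHz.
33 kHz mod fs = 4.9 kHz.
4.9 kHz ≤ fs/2 = 14.05 kHz, appears at 4.9 kHz.
2.5 kHz ≤ fs/2 = 14.05 kHz, passes unchanged.
Distinct values: {2.5 kHz, 4.3 kHz, 4.9 kHz, 6.9 kHz}.

2.5 kHz, 4.3 kHz, 4.9 kHz, 6.9 kHz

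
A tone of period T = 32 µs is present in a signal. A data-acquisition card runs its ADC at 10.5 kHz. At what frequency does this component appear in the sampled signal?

T = 32 µs → f = 1/T = 31.25 kHz.
31.25 kHz mod fs = 10.25 kHz.
10.25 kHz > fs/2 = 5.25 kHz, folds to fs − 10.25 kHz = 0.25 kHz.

0.25 kHz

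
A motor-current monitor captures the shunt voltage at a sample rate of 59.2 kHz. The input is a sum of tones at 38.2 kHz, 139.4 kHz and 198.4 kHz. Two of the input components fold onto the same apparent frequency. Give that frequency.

21 kHz

fs/2 = 29.6 kHz.
38.2 kHz > fs/2 = 29.6 kHz, folds to fs − 38.2 kHz = 21 kHz.
139.4 kHz mod fs = 21 kHz.
21 kHz ≤ fs/2 = 29.6 kHz, appears at 21 kHz.
198.4 kHz mod fs = 20.8 kHz.
20.8 kHz ≤ fs/2 = 29.6 kHz, appears at 20.8 kHz.
38.2 kHz and 139.4 kHz both map to 21 kHz.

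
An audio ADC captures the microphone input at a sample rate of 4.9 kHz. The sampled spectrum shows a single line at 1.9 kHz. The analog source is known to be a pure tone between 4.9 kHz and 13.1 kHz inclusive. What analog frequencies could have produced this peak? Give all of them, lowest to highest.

Frequencies that alias to 1.9 kHz are k·fs ± 1.9 kHz for integer k ≥ 0.
k=0: 1.9 kHz.
k=1: 3 kHz, 6.8 kHz.
k=2: 7.9 kHz, 11.7 kHz.
k=3: 12.8 kHz, 16.6 kHz.
k=4: 17.7 kHz, 21.5 kHz.
Within [4.9 kHz, 13.1 kHz]: 6.8 kHz, 7.9 kHz, 11.7 kHz, 12.8 kHz.

6.8 kHz, 7.9 kHz, 11.7 kHz, 12.8 kHz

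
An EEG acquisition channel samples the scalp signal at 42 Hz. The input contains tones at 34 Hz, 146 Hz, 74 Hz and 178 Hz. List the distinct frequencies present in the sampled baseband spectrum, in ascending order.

fs/2 = 21 Hz.
34 Hz > fs/2 = 21 Hz, folds to fs − 34 Hz = 8 Hz.
146 Hz mod fs = 20 Hz.
20 Hz ≤ fs/2 = 21 Hz, appears at 20 Hz.
74 Hz mod fs = 32 Hz.
32 Hz > fs/2 = 21 Hz, folds to fs − 32 Hz = 10 Hz.
178 Hz mod fs = 10 Hz.
10 Hz ≤ fs/2 = 21 Hz, appears at 10 Hz.
Distinct values: {8 Hz, 10 Hz, 20 Hz}.

8 Hz, 10 Hz, 20 Hz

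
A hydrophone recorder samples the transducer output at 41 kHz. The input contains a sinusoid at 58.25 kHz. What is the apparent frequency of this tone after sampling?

58.25 kHz mod fs = 17.25 kHz.
17.25 kHz ≤ fs/2 = 20.5 kHz, appears at 17.25 kHz.

17.25 kHz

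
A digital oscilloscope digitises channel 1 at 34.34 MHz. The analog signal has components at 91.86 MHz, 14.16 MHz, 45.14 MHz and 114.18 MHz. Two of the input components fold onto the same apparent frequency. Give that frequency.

fs/2 = 17.17 MHz.
91.86 MHz mod fs = 23.18 MHz.
23.18 MHz > fs/2 = 17.17 MHz, folds to fs − 23.18 MHz = 11.16 MHz.
14.16 MHz ≤ fs/2 = 17.17 MHz, passes unchanged.
45.14 MHz mod fs = 10.8 MHz.
10.8 MHz ≤ fs/2 = 17.17 MHz, appears at 10.8 MHz.
114.18 MHz mod fs = 11.16 MHz.
11.16 MHz ≤ fs/2 = 17.17 MHz, appears at 11.16 MHz.
91.86 MHz and 114.18 MHz both map to 11.16 MHz.

11.16 MHz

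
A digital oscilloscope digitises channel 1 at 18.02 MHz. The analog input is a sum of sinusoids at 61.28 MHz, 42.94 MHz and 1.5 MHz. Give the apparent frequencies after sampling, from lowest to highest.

fs/2 = 9.01 MHz.
61.28 MHz mod fs = 7.22 MHz.
7.22 MHz ≤ fs/2 = 9.01 MHz, appears at 7.22 MHz.
42.94 MHz mod fs = 6.9 MHz.
6.9 MHz ≤ fs/2 = 9.01 MHz, appears at 6.9 MHz.
1.5 MHz ≤ fs/2 = 9.01 MHz, passes unchanged.
Distinct values: {1.5 MHz, 6.9 MHz, 7.22 MHz}.

1.5 MHz, 6.9 MHz, 7.22 MHz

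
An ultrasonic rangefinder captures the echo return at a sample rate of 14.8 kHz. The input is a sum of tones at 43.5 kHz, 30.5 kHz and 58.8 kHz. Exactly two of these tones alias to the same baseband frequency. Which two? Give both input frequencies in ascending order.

30.5 kHz, 43.5 kHz

fs/2 = 7.4 kHz.
43.5 kHz mod fs = 13.9 kHz.
13.9 kHz > fs/2 = 7.4 kHz, folds to fs − 13.9 kHz = 0.9 kHz.
30.5 kHz mod fs = 0.9 kHz.
0.9 kHz ≤ fs/2 = 7.4 kHz, appears at 0.9 kHz.
58.8 kHz mod fs = 14.4 kHz.
14.4 kHz > fs/2 = 7.4 kHz, folds to fs − 14.4 kHz = 0.4 kHz.
30.5 kHz and 43.5 kHz both map to 0.9 kHz.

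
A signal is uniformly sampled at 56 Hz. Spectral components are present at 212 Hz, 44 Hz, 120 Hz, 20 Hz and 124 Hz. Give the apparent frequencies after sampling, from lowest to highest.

8 Hz, 12 Hz, 20 Hz

fs/2 = 28 Hz.
212 Hz mod fs = 44 Hz.
44 Hz > fs/2 = 28 Hz, folds to fs − 44 Hz = 12 Hz.
44 Hz > fs/2 = 28 Hz, folds to fs − 44 Hz = 12 Hz.
120 Hz mod fs = 8 Hz.
8 Hz ≤ fs/2 = 28 Hz, appears at 8 Hz.
20 Hz ≤ fs/2 = 28 Hz, passes unchanged.
124 Hz mod fs = 12 Hz.
12 Hz ≤ fs/2 = 28 Hz, appears at 12 Hz.
Distinct values: {8 Hz, 12 Hz, 20 Hz}.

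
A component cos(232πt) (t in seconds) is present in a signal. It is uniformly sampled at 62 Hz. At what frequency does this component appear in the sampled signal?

8 Hz

ω = 232π rad/s → f = ω/(2π) = 116 Hz.
116 Hz mod fs = 54 Hz.
54 Hz > fs/2 = 31 Hz, folds to fs − 54 Hz = 8 Hz.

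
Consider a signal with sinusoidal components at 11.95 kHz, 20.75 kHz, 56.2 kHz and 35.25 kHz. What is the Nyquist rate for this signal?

112.4 kHz

Highest-frequency component: 56.2 kHz.
Nyquist rate = 2 × 56.2 kHz = 112.4 kHz.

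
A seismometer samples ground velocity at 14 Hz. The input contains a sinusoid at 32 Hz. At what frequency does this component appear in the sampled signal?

4 Hz

32 Hz mod fs = 4 Hz.
4 Hz ≤ fs/2 = 7 Hz, appears at 4 Hz.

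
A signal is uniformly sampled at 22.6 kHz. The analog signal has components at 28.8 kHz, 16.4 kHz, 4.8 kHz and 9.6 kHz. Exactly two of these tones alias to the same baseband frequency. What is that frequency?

6.2 kHz

fs/2 = 11.3 kHz.
28.8 kHz mod fs = 6.2 kHz.
6.2 kHz ≤ fs/2 = 11.3 kHz, appears at 6.2 kHz.
16.4 kHz > fs/2 = 11.3 kHz, folds to fs − 16.4 kHz = 6.2 kHz.
4.8 kHz ≤ fs/2 = 11.3 kHz, passes unchanged.
9.6 kHz ≤ fs/2 = 11.3 kHz, passes unchanged.
16.4 kHz and 28.8 kHz both map to 6.2 kHz.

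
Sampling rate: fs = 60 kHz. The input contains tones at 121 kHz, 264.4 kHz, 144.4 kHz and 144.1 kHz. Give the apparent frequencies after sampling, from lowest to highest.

1 kHz, 24.1 kHz, 24.4 kHz

fs/2 = 30 kHz.
121 kHz mod fs = 1 kHz.
1 kHz ≤ fs/2 = 30 kHz, appears at 1 kHz.
264.4 kHz mod fs = 24.4 kHz.
24.4 kHz ≤ fs/2 = 30 kHz, appears at 24.4 kHz.
144.4 kHz mod fs = 24.4 kHz.
24.4 kHz ≤ fs/2 = 30 kHz, appears at 24.4 kHz.
144.1 kHz mod fs = 24.1 kHz.
24.1 kHz ≤ fs/2 = 30 kHz, appears at 24.1 kHz.
Distinct values: {1 kHz, 24.1 kHz, 24.4 kHz}.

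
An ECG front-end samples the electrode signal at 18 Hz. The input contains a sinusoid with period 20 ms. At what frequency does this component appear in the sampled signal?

T = 20 ms → f = 1/T = 50 Hz.
50 Hz mod fs = 14 Hz.
14 Hz > fs/2 = 9 Hz, folds to fs − 14 Hz = 4 Hz.

4 Hz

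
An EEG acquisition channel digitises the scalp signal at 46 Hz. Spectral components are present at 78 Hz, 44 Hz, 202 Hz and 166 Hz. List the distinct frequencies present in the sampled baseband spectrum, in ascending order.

fs/2 = 23 Hz.
78 Hz mod fs = 32 Hz.
32 Hz > fs/2 = 23 Hz, folds to fs − 32 Hz = 14 Hz.
44 Hz > fs/2 = 23 Hz, folds to fs − 44 Hz = 2 Hz.
202 Hz mod fs = 18 Hz.
18 Hz ≤ fs/2 = 23 Hz, appears at 18 Hz.
166 Hz mod fs = 28 Hz.
28 Hz > fs/2 = 23 Hz, folds to fs − 28 Hz = 18 Hz.
Distinct values: {2 Hz, 14 Hz, 18 Hz}.

2 Hz, 14 Hz, 18 Hz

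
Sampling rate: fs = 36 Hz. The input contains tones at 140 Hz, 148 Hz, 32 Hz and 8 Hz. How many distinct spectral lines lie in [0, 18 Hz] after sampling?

fs/2 = 18 Hz.
140 Hz mod fs = 32 Hz.
32 Hz > fs/2 = 18 Hz, folds to fs − 32 Hz = 4 Hz.
148 Hz mod fs = 4 Hz.
4 Hz ≤ fs/2 = 18 Hz, appears at 4 Hz.
32 Hz > fs/2 = 18 Hz, folds to fs − 32 Hz = 4 Hz.
8 Hz ≤ fs/2 = 18 Hz, passes unchanged.
Distinct values: {4 Hz, 8 Hz} → 2.

2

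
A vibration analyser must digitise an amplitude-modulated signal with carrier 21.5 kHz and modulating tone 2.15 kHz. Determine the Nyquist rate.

AM sidebands sit at fc ± fm = 19.35 kHz and 23.65 kHz.
Highest-frequency component: 23.65 kHz.
Nyquist rate = 2 × 23.65 kHz = 47.3 kHz.

47.3 kHz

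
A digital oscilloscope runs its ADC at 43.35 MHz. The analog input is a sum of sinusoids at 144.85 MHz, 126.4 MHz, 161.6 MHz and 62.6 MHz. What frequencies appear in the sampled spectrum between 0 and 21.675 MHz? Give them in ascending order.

fs/2 = 21.675 MHz.
144.85 MHz mod fs = 14.8 MHz.
14.8 MHz ≤ fs/2 = 21.675 MHz, appears at 14.8 MHz.
126.4 MHz mod fs = 39.7 MHz.
39.7 MHz > fs/2 = 21.675 MHz, folds to fs − 39.7 MHz = 3.65 MHz.
161.6 MHz mod fs = 31.55 MHz.
31.55 MHz > fs/2 = 21.675 MHz, folds to fs − 31.55 MHz = 11.8 MHz.
62.6 MHz mod fs = 19.25 MHz.
19.25 MHz ≤ fs/2 = 21.675 MHz, appears at 19.25 MHz.
Distinct values: {3.65 MHz, 11.8 MHz, 14.8 MHz, 19.25 MHz}.

3.65 MHz, 11.8 MHz, 14.8 MHz, 19.25 MHz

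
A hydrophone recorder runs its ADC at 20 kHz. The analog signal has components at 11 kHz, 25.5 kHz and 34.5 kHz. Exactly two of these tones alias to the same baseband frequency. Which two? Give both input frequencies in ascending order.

25.5 kHz, 34.5 kHz

fs/2 = 10 kHz.
11 kHz > fs/2 = 10 kHz, folds to fs − 11 kHz = 9 kHz.
25.5 kHz mod fs = 5.5 kHz.
5.5 kHz ≤ fs/2 = 10 kHz, appears at 5.5 kHz.
34.5 kHz mod fs = 14.5 kHz.
14.5 kHz > fs/2 = 10 kHz, folds to fs − 14.5 kHz = 5.5 kHz.
25.5 kHz and 34.5 kHz both map to 5.5 kHz.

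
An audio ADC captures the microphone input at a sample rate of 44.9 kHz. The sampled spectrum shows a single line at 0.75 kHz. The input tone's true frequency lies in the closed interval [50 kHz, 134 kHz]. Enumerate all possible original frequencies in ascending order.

Frequencies that alias to 0.75 kHz are k·fs ± 0.75 kHz for integer k ≥ 0.
k=0: 0.75 kHz.
k=1: 44.15 kHz, 45.65 kHz.
k=2: 89.05 kHz, 90.55 kHz.
k=3: 133.95 kHz, 135.45 kHz.
k=4: 178.85 kHz, 180.35 kHz.
Within [50 kHz, 134 kHz]: 89.05 kHz, 90.55 kHz, 133.95 kHz.

89.05 kHz, 90.55 kHz, 133.95 kHz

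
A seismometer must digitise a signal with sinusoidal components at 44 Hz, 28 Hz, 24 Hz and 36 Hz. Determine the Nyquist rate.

88 Hz

Highest-frequency component: 44 Hz.
Nyquist rate = 2 × 44 Hz = 88 Hz.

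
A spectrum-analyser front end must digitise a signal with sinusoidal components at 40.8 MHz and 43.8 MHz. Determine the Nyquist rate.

Highest-frequency component: 43.8 MHz.
Nyquist rate = 2 × 43.8 MHz = 87.6 MHz.

87.6 MHz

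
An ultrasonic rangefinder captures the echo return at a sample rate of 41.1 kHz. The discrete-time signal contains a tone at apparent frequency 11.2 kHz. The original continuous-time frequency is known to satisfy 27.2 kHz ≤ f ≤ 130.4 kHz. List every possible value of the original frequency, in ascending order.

Frequencies that alias to 11.2 kHz are k·fs ± 11.2 kHz for integer k ≥ 0.
k=0: 11.2 kHz.
k=1: 29.9 kHz, 52.3 kHz.
k=2: 71 kHz, 93.4 kHz.
k=3: 112.1 kHz, 134.5 kHz.
k=4: 153.2 kHz, 175.6 kHz.
Within [27.2 kHz, 130.4 kHz]: 29.9 kHz, 52.3 kHz, 71 kHz, 93.4 kHz, 112.1 kHz.

29.9 kHz, 52.3 kHz, 71 kHz, 93.4 kHz, 112.1 kHz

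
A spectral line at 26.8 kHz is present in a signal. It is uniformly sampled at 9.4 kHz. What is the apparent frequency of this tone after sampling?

26.8 kHz mod fs = 8 kHz.
8 kHz > fs/2 = 4.7 kHz, folds to fs − 8 kHz = 1.4 kHz.

1.4 kHz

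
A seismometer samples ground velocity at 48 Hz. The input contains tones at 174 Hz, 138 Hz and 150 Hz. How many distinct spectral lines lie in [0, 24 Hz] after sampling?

2

fs/2 = 24 Hz.
174 Hz mod fs = 30 Hz.
30 Hz > fs/2 = 24 Hz, folds to fs − 30 Hz = 18 Hz.
138 Hz mod fs = 42 Hz.
42 Hz > fs/2 = 24 Hz, folds to fs − 42 Hz = 6 Hz.
150 Hz mod fs = 6 Hz.
6 Hz ≤ fs/2 = 24 Hz, appears at 6 Hz.
Distinct values: {6 Hz, 18 Hz} → 2.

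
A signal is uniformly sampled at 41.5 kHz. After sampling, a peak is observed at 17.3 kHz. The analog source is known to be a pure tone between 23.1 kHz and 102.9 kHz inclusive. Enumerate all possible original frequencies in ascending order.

Frequencies that alias to 17.3 kHz are k·fs ± 17.3 kHz for integer k ≥ 0.
k=0: 17.3 kHz.
k=1: 24.2 kHz, 58.8 kHz.
k=2: 65.7 kHz, 100.3 kHz.
k=3: 107.2 kHz, 141.8 kHz.
Within [23.1 kHz, 102.9 kHz]: 24.2 kHz, 58.8 kHz, 65.7 kHz, 100.3 kHz.

24.2 kHz, 58.8 kHz, 65.7 kHz, 100.3 kHz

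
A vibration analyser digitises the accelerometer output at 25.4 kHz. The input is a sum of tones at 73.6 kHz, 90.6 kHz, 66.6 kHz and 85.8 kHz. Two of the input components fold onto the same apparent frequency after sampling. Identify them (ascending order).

66.6 kHz, 85.8 kHz

fs/2 = 12.7 kHz.
73.6 kHz mod fs = 22.8 kHz.
22.8 kHz > fs/2 = 12.7 kHz, folds to fs − 22.8 kHz = 2.6 kHz.
90.6 kHz mod fs = 14.4 kHz.
14.4 kHz > fs/2 = 12.7 kHz, folds to fs − 14.4 kHz = 11 kHz.
66.6 kHz mod fs = 15.8 kHz.
15.8 kHz > fs/2 = 12.7 kHz, folds to fs − 15.8 kHz = 9.6 kHz.
85.8 kHz mod fs = 9.6 kHz.
9.6 kHz ≤ fs/2 = 12.7 kHz, appears at 9.6 kHz.
66.6 kHz and 85.8 kHz both map to 9.6 kHz.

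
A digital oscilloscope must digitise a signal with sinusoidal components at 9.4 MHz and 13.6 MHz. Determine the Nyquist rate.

Highest-frequency component: 13.6 MHz.
Nyquist rate = 2 × 13.6 MHz = 27.2 MHz.

27.2 MHz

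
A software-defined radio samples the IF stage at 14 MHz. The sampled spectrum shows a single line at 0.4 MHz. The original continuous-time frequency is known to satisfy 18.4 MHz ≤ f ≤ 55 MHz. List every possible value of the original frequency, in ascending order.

Frequencies that alias to 0.4 MHz are k·fs ± 0.4 MHz for integer k ≥ 0.
k=0: 0.4 MHz.
k=1: 13.6 MHz, 14.4 MHz.
k=2: 27.6 MHz, 28.4 MHz.
k=3: 41.6 MHz, 42.4 MHz.
k=4: 55.6 MHz, 56.4 MHz.
Within [18.4 MHz, 55 MHz]: 27.6 MHz, 28.4 MHz, 41.6 MHz, 42.4 MHz.

27.6 MHz, 28.4 MHz, 41.6 MHz, 42.4 MHz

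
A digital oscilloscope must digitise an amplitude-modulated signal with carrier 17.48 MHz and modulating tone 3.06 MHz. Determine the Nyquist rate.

41.08 MHz

AM sidebands sit at fc ± fm = 14.42 MHz and 20.54 MHz.
Highest-frequency component: 20.54 MHz.
Nyquist rate = 2 × 20.54 MHz = 41.08 MHz.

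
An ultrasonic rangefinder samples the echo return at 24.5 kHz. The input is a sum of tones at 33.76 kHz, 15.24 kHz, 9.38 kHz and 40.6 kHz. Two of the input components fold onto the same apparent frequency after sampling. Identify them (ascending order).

15.24 kHz, 33.76 kHz

fs/2 = 12.25 kHz.
33.76 kHz mod fs = 9.26 kHz.
9.26 kHz ≤ fs/2 = 12.25 kHz, appears at 9.26 kHz.
15.24 kHz > fs/2 = 12.25 kHz, folds to fs − 15.24 kHz = 9.26 kHz.
9.38 kHz ≤ fs/2 = 12.25 kHz, passes unchanged.
40.6 kHz mod fs = 16.1 kHz.
16.1 kHz > fs/2 = 12.25 kHz, folds to fs − 16.1 kHz = 8.4 kHz.
15.24 kHz and 33.76 kHz both map to 9.26 kHz.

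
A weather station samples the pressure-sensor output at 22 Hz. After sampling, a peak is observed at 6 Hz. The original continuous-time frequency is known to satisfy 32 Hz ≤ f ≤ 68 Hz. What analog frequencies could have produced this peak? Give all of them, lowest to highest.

Frequencies that alias to 6 Hz are k·fs ± 6 Hz for integer k ≥ 0.
k=0: 6 Hz.
k=1: 16 Hz, 28 Hz.
k=2: 38 Hz, 50 Hz.
k=3: 60 Hz, 72 Hz.
k=4: 82 Hz, 94 Hz.
Within [32 Hz, 68 Hz]: 38 Hz, 50 Hz, 60 Hz.

38 Hz, 50 Hz, 60 Hz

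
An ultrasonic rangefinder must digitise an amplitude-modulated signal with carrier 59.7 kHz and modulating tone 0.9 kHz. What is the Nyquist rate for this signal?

121.2 kHz

AM sidebands sit at fc ± fm = 58.8 kHz and 60.6 kHz.
Highest-frequency component: 60.6 kHz.
Nyquist rate = 2 × 60.6 kHz = 121.2 kHz.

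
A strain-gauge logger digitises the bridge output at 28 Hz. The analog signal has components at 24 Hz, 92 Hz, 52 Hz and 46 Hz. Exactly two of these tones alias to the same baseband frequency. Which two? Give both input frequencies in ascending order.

24 Hz, 52 Hz

fs/2 = 14 Hz.
24 Hz > fs/2 = 14 Hz, folds to fs − 24 Hz = 4 Hz.
92 Hz mod fs = 8 Hz.
8 Hz ≤ fs/2 = 14 Hz, appears at 8 Hz.
52 Hz mod fs = 24 Hz.
24 Hz > fs/2 = 14 Hz, folds to fs − 24 Hz = 4 Hz.
46 Hz mod fs = 18 Hz.
18 Hz > fs/2 = 14 Hz, folds to fs − 18 Hz = 10 Hz.
24 Hz and 52 Hz both map to 4 Hz.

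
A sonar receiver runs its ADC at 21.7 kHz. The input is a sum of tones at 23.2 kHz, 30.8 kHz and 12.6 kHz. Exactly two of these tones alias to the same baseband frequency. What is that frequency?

fs/2 = 10.85 kHz.
23.2 kHz mod fs = 1.5 kHz.
1.5 kHz ≤ fs/2 = 10.85 kHz, appears at 1.5 kHz.
30.8 kHz mod fs = 9.1 kHz.
9.1 kHz ≤ fs/2 = 10.85 kHz, appears at 9.1 kHz.
12.6 kHz > fs/2 = 10.85 kHz, folds to fs − 12.6 kHz = 9.1 kHz.
12.6 kHz and 30.8 kHz both map to 9.1 kHz.

9.1 kHz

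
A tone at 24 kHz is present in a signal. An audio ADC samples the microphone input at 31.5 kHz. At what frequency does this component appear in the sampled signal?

7.5 kHz

24 kHz > fs/2 = 15.75 kHz, folds to fs − 24 kHz = 7.5 kHz.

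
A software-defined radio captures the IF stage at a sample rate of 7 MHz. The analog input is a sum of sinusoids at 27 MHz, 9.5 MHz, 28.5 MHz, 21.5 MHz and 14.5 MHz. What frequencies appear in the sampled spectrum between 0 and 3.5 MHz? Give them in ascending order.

fs/2 = 3.5 MHz.
27 MHz mod fs = 6 MHz.
6 MHz > fs/2 = 3.5 MHz, folds to fs − 6 MHz = 1 MHz.
9.5 MHz mod fs = 2.5 MHz.
2.5 MHz ≤ fs/2 = 3.5 MHz, appears at 2.5 MHz.
28.5 MHz mod fs = 0.5 MHz.
0.5 MHz ≤ fs/2 = 3.5 MHz, appears at 0.5 MHz.
21.5 MHz mod fs = 0.5 MHz.
0.5 MHz ≤ fs/2 = 3.5 MHz, appears at 0.5 MHz.
14.5 MHz mod fs = 0.5 MHz.
0.5 MHz ≤ fs/2 = 3.5 MHz, appears at 0.5 MHz.
Distinct values: {0.5 MHz, 1 MHz, 2.5 MHz}.

0.5 MHz, 1 MHz, 2.5 MHz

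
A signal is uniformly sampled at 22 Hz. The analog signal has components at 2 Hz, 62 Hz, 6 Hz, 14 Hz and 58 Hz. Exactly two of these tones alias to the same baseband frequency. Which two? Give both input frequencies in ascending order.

fs/2 = 11 Hz.
2 Hz ≤ fs/2 = 11 Hz, passes unchanged.
62 Hz mod fs = 18 Hz.
18 Hz > fs/2 = 11 Hz, folds to fs − 18 Hz = 4 Hz.
6 Hz ≤ fs/2 = 11 Hz, passes unchanged.
14 Hz > fs/2 = 11 Hz, folds to fs − 14 Hz = 8 Hz.
58 Hz mod fs = 14 Hz.
14 Hz > fs/2 = 11 Hz, folds to fs − 14 Hz = 8 Hz.
14 Hz and 58 Hz both map to 8 Hz.

14 Hz, 58 Hz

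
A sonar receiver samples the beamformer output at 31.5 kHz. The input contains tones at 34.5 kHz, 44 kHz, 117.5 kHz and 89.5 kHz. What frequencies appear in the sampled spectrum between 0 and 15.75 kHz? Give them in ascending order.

fs/2 = 15.75 kHz.
34.5 kHz mod fs = 3 kHz.
3 kHz ≤ fs/2 = 15.75 kHz, appears at 3 kHz.
44 kHz mod fs = 12.5 kHz.
12.5 kHz ≤ fs/2 = 15.75 kHz, appears at 12.5 kHz.
117.5 kHz mod fs = 23 kHz.
23 kHz > fs/2 = 15.75 kHz, folds to fs − 23 kHz = 8.5 kHz.
89.5 kHz mod fs = 26.5 kHz.
26.5 kHz > fs/2 = 15.75 kHz, folds to fs − 26.5 kHz = 5 kHz.
Distinct values: {3 kHz, 5 kHz, 8.5 kHz, 12.5 kHz}.

3 kHz, 5 kHz, 8.5 kHz, 12.5 kHz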